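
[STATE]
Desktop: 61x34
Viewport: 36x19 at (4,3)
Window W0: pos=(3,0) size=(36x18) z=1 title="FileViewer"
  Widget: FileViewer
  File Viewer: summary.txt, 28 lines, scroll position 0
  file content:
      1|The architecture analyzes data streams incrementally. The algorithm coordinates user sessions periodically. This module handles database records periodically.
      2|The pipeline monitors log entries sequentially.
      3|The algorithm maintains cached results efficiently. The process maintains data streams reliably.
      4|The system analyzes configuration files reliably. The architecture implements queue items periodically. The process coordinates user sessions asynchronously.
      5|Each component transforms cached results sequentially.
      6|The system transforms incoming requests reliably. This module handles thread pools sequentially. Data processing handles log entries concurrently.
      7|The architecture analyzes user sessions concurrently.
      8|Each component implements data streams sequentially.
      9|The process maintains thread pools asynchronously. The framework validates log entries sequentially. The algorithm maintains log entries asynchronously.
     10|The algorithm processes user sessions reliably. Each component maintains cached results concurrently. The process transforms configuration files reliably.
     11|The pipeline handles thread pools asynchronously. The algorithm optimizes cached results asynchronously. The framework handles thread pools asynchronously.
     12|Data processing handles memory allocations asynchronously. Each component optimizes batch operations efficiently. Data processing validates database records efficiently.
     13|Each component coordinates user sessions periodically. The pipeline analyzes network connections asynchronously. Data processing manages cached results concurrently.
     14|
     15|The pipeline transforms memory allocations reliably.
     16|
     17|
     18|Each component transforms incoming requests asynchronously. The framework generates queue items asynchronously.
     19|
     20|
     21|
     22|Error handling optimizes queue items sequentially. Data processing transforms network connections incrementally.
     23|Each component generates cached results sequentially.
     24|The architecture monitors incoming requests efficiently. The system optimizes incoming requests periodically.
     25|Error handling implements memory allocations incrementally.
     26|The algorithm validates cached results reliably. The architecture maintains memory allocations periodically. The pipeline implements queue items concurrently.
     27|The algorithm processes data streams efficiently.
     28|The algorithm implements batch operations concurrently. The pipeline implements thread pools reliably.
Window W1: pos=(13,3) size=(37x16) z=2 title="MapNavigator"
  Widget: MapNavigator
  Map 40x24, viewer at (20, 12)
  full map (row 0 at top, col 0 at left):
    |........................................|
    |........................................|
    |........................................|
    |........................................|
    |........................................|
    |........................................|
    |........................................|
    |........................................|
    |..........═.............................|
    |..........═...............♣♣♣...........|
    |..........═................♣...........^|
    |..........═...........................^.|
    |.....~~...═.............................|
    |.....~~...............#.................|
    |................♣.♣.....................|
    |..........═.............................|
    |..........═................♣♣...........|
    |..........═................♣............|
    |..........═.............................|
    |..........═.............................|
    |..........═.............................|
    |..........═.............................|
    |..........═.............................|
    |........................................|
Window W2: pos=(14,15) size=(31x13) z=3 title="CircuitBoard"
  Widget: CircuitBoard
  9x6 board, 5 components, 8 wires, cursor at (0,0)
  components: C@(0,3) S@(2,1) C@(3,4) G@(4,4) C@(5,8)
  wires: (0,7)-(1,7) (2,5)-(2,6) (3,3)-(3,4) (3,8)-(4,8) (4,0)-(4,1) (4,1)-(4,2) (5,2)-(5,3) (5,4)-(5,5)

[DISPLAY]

The archi┏━━━━━━━━━━━━━━━━━━━━━━━━━━
The pipel┃ MapNavigator             
The algor┠──────────────────────────
The syste┃..........................
Each comp┃..........................
The syste┃.......═..................
The archi┃.......═...............♣♣♣
Each comp┃.......═................♣.
The proce┃.......═..................
The algor┃..~~...═.........@........
The pipel┃..~~...............#......
Data proc┃.............♣.♣..........
Each comp┃┏━━━━━━━━━━━━━━━━━━━━━━━━━
         ┃┃ CircuitBoard            
━━━━━━━━━┃┠─────────────────────────
         ┗┃   0 1 2 3 4 5 6 7 8     
          ┃0  [.]          C        
          ┃                         
          ┃1                        


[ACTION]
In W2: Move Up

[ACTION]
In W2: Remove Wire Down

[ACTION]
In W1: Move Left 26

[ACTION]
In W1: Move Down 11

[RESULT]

The archi┏━━━━━━━━━━━━━━━━━━━━━━━━━━
The pipel┃ MapNavigator             
The algor┠──────────────────────────
The syste┃                 .........
Each comp┃                 .........
The syste┃                 .........
The archi┃                 .........
Each comp┃                 .........
The proce┃                 .........
The algor┃                 @........
The pipel┃                          
Data proc┃                          
Each comp┃┏━━━━━━━━━━━━━━━━━━━━━━━━━
         ┃┃ CircuitBoard            
━━━━━━━━━┃┠─────────────────────────
         ┗┃   0 1 2 3 4 5 6 7 8     
          ┃0  [.]          C        
          ┃                         
          ┃1                        


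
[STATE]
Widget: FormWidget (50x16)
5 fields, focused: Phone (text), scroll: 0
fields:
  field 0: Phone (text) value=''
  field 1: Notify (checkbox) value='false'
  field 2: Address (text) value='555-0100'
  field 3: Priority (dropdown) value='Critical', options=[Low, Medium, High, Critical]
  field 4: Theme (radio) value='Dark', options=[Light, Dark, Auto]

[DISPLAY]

> Phone:      [                                  ]
  Notify:     [ ]                                 
  Address:    [555-0100                          ]
  Priority:   [Critical                         ▼]
  Theme:      ( ) Light  (●) Dark  ( ) Auto       
                                                  
                                                  
                                                  
                                                  
                                                  
                                                  
                                                  
                                                  
                                                  
                                                  
                                                  


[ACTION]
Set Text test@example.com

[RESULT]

> Phone:      [test@example.com                  ]
  Notify:     [ ]                                 
  Address:    [555-0100                          ]
  Priority:   [Critical                         ▼]
  Theme:      ( ) Light  (●) Dark  ( ) Auto       
                                                  
                                                  
                                                  
                                                  
                                                  
                                                  
                                                  
                                                  
                                                  
                                                  
                                                  


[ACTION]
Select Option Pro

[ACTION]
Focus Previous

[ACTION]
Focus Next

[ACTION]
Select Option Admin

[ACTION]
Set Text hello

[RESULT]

> Phone:      [hello                             ]
  Notify:     [ ]                                 
  Address:    [555-0100                          ]
  Priority:   [Critical                         ▼]
  Theme:      ( ) Light  (●) Dark  ( ) Auto       
                                                  
                                                  
                                                  
                                                  
                                                  
                                                  
                                                  
                                                  
                                                  
                                                  
                                                  


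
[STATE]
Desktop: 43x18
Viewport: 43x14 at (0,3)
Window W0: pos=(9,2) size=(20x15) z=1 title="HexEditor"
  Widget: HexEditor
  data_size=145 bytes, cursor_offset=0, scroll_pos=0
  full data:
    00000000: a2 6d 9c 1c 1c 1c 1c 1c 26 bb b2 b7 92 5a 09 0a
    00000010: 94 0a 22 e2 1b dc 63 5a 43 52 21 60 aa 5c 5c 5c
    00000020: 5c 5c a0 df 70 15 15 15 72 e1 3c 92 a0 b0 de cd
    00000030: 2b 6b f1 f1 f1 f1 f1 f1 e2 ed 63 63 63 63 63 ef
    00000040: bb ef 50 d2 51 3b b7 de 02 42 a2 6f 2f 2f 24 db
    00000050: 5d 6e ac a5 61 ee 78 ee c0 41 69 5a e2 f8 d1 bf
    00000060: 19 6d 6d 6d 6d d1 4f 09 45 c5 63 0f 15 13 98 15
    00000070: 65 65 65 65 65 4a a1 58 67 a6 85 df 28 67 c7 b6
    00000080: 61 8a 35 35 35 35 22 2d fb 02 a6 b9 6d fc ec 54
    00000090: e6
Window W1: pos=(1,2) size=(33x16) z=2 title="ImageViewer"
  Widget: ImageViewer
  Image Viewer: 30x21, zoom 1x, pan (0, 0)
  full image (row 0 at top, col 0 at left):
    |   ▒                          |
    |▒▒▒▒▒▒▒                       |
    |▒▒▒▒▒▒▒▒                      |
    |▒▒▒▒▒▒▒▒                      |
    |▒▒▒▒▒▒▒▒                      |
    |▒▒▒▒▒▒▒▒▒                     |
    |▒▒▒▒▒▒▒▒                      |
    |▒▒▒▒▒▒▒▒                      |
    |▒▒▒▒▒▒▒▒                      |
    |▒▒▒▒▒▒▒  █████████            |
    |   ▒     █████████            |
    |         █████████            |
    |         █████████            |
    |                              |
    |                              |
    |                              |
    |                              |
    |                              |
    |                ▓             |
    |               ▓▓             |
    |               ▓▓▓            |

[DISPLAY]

 ┃ ImageViewer                   ┃         
 ┠───────────────────────────────┨         
 ┃   ▒                           ┃         
 ┃▒▒▒▒▒▒▒                        ┃         
 ┃▒▒▒▒▒▒▒▒                       ┃         
 ┃▒▒▒▒▒▒▒▒                       ┃         
 ┃▒▒▒▒▒▒▒▒                       ┃         
 ┃▒▒▒▒▒▒▒▒▒                      ┃         
 ┃▒▒▒▒▒▒▒▒                       ┃         
 ┃▒▒▒▒▒▒▒▒                       ┃         
 ┃▒▒▒▒▒▒▒▒                       ┃         
 ┃▒▒▒▒▒▒▒  █████████             ┃         
 ┃   ▒     █████████             ┃         
 ┃         █████████             ┃         


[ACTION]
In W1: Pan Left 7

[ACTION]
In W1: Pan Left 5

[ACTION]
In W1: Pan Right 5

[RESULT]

 ┃ ImageViewer                   ┃         
 ┠───────────────────────────────┨         
 ┃                               ┃         
 ┃▒▒                             ┃         
 ┃▒▒▒                            ┃         
 ┃▒▒▒                            ┃         
 ┃▒▒▒                            ┃         
 ┃▒▒▒▒                           ┃         
 ┃▒▒▒                            ┃         
 ┃▒▒▒                            ┃         
 ┃▒▒▒                            ┃         
 ┃▒▒  █████████                  ┃         
 ┃    █████████                  ┃         
 ┃    █████████                  ┃         


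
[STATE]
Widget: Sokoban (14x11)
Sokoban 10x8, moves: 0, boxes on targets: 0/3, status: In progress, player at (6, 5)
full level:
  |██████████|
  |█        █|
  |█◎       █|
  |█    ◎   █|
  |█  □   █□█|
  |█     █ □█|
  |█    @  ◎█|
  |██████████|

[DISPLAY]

██████████    
█        █    
█◎       █    
█    ◎   █    
█  □   █□█    
█     █ □█    
█    @  ◎█    
██████████    
Moves: 0  0/3 
              
              


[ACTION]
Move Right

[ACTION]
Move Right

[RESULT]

██████████    
█        █    
█◎       █    
█    ◎   █    
█  □   █□█    
█     █ □█    
█      @◎█    
██████████    
Moves: 2  0/3 
              
              


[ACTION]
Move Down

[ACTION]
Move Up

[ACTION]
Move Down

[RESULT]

██████████    
█        █    
█◎       █    
█    ◎   █    
█  □   █□█    
█     █ □█    
█      @◎█    
██████████    
Moves: 4  0/3 
              
              


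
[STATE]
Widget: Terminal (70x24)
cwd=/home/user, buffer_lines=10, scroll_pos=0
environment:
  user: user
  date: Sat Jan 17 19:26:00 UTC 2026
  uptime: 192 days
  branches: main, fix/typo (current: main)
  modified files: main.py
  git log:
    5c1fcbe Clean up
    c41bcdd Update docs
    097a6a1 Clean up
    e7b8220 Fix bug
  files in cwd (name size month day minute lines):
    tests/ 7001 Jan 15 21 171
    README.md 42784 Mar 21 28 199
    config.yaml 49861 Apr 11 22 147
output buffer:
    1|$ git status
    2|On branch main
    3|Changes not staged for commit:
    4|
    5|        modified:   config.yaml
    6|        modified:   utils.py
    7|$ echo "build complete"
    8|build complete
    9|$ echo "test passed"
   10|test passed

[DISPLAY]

$ git status                                                          
On branch main                                                        
Changes not staged for commit:                                        
                                                                      
        modified:   config.yaml                                       
        modified:   utils.py                                          
$ echo "build complete"                                               
build complete                                                        
$ echo "test passed"                                                  
test passed                                                           
$ █                                                                   
                                                                      
                                                                      
                                                                      
                                                                      
                                                                      
                                                                      
                                                                      
                                                                      
                                                                      
                                                                      
                                                                      
                                                                      
                                                                      


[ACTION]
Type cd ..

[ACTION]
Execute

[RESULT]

$ git status                                                          
On branch main                                                        
Changes not staged for commit:                                        
                                                                      
        modified:   config.yaml                                       
        modified:   utils.py                                          
$ echo "build complete"                                               
build complete                                                        
$ echo "test passed"                                                  
test passed                                                           
$ cd ..                                                               
                                                                      
$ █                                                                   
                                                                      
                                                                      
                                                                      
                                                                      
                                                                      
                                                                      
                                                                      
                                                                      
                                                                      
                                                                      
                                                                      


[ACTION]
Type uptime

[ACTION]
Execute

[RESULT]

$ git status                                                          
On branch main                                                        
Changes not staged for commit:                                        
                                                                      
        modified:   config.yaml                                       
        modified:   utils.py                                          
$ echo "build complete"                                               
build complete                                                        
$ echo "test passed"                                                  
test passed                                                           
$ cd ..                                                               
                                                                      
$ uptime                                                              
 10:00  up 192 days                                                   
$ █                                                                   
                                                                      
                                                                      
                                                                      
                                                                      
                                                                      
                                                                      
                                                                      
                                                                      
                                                                      


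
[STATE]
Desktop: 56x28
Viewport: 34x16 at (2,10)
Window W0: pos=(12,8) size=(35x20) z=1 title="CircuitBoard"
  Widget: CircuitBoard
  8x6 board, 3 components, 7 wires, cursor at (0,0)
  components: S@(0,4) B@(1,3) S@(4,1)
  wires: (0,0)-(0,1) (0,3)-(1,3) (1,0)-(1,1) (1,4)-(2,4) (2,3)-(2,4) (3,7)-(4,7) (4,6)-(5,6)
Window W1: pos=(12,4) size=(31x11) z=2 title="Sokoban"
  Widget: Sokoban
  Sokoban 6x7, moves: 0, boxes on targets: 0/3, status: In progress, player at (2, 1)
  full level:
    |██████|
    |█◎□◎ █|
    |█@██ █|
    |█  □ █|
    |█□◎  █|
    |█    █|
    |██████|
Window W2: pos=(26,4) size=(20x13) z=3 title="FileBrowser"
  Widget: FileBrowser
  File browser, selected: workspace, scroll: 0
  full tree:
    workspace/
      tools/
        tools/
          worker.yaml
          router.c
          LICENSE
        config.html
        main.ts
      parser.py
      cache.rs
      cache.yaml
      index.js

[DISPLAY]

          ┃█  □ █       ┃    cache
          ┃█□◎  █       ┃    cache
          ┃█    █       ┃    index
          ┃██████       ┃         
          ┗━━━━━━━━━━━━━┃         
          ┃             ┃         
          ┃2            ┗━━━━━━━━━
          ┃                       
          ┃3                      
          ┃                       
          ┃4       S              
          ┃                       
          ┃5                      
          ┃Cursor: (0,0)          
          ┃                       
          ┃                       


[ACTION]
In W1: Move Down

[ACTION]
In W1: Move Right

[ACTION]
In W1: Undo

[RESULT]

          ┃█@ □ █       ┃    cache
          ┃█□◎  █       ┃    cache
          ┃█    █       ┃    index
          ┃██████       ┃         
          ┗━━━━━━━━━━━━━┃         
          ┃             ┃         
          ┃2            ┗━━━━━━━━━
          ┃                       
          ┃3                      
          ┃                       
          ┃4       S              
          ┃                       
          ┃5                      
          ┃Cursor: (0,0)          
          ┃                       
          ┃                       


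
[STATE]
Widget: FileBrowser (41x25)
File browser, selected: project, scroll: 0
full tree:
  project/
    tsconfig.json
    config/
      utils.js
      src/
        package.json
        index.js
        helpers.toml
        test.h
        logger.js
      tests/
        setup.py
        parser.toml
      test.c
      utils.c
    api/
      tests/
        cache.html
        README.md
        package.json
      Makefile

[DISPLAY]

> [-] project/                           
    tsconfig.json                        
    [+] config/                          
    [+] api/                             
                                         
                                         
                                         
                                         
                                         
                                         
                                         
                                         
                                         
                                         
                                         
                                         
                                         
                                         
                                         
                                         
                                         
                                         
                                         
                                         
                                         


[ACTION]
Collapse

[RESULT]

> [+] project/                           
                                         
                                         
                                         
                                         
                                         
                                         
                                         
                                         
                                         
                                         
                                         
                                         
                                         
                                         
                                         
                                         
                                         
                                         
                                         
                                         
                                         
                                         
                                         
                                         


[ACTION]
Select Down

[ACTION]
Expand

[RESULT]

> [-] project/                           
    tsconfig.json                        
    [+] config/                          
    [+] api/                             
                                         
                                         
                                         
                                         
                                         
                                         
                                         
                                         
                                         
                                         
                                         
                                         
                                         
                                         
                                         
                                         
                                         
                                         
                                         
                                         
                                         


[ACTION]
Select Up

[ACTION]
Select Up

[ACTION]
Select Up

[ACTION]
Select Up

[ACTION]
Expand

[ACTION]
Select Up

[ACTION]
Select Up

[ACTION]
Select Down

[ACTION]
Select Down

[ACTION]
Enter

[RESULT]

  [-] project/                           
    tsconfig.json                        
  > [-] config/                          
      utils.js                           
      [+] src/                           
      [+] tests/                         
      test.c                             
      utils.c                            
    [+] api/                             
                                         
                                         
                                         
                                         
                                         
                                         
                                         
                                         
                                         
                                         
                                         
                                         
                                         
                                         
                                         
                                         


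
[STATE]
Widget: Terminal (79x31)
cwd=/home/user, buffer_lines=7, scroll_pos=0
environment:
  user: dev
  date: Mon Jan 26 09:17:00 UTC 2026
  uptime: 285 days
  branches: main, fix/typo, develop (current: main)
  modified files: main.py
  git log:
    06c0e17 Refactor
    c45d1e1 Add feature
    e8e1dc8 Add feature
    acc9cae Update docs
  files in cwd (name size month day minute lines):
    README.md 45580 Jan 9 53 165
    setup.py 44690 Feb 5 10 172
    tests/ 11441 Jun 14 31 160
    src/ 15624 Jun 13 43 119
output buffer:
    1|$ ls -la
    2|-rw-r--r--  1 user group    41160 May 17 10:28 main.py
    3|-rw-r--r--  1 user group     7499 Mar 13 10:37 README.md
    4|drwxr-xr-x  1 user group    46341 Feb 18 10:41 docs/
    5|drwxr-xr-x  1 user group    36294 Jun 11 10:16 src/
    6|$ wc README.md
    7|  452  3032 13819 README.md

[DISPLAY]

$ ls -la                                                                       
-rw-r--r--  1 user group    41160 May 17 10:28 main.py                         
-rw-r--r--  1 user group     7499 Mar 13 10:37 README.md                       
drwxr-xr-x  1 user group    46341 Feb 18 10:41 docs/                           
drwxr-xr-x  1 user group    36294 Jun 11 10:16 src/                            
$ wc README.md                                                                 
  452  3032 13819 README.md                                                    
$ █                                                                            
                                                                               
                                                                               
                                                                               
                                                                               
                                                                               
                                                                               
                                                                               
                                                                               
                                                                               
                                                                               
                                                                               
                                                                               
                                                                               
                                                                               
                                                                               
                                                                               
                                                                               
                                                                               
                                                                               
                                                                               
                                                                               
                                                                               
                                                                               


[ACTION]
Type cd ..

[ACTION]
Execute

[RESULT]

$ ls -la                                                                       
-rw-r--r--  1 user group    41160 May 17 10:28 main.py                         
-rw-r--r--  1 user group     7499 Mar 13 10:37 README.md                       
drwxr-xr-x  1 user group    46341 Feb 18 10:41 docs/                           
drwxr-xr-x  1 user group    36294 Jun 11 10:16 src/                            
$ wc README.md                                                                 
  452  3032 13819 README.md                                                    
$ cd ..                                                                        
                                                                               
$ █                                                                            
                                                                               
                                                                               
                                                                               
                                                                               
                                                                               
                                                                               
                                                                               
                                                                               
                                                                               
                                                                               
                                                                               
                                                                               
                                                                               
                                                                               
                                                                               
                                                                               
                                                                               
                                                                               
                                                                               
                                                                               
                                                                               


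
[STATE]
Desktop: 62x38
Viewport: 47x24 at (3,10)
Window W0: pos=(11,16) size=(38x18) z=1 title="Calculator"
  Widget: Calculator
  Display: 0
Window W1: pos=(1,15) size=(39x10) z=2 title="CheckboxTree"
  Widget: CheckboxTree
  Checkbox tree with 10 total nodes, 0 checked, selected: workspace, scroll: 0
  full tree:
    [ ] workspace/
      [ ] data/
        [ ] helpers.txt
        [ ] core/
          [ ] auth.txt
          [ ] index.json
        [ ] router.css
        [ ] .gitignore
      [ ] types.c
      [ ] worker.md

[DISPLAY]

                                               
                                               
                                               
                                               
                                               
━━━━━━━━━━━━━━━━━━━━━━━━━━━━━━━━━━━━┓          
CheckboxTree                        ┃━━━━━━━━┓ 
────────────────────────────────────┨        ┃ 
[ ] workspace/                      ┃────────┨ 
  [ ] data/                         ┃       0┃ 
    [ ] helpers.txt                 ┃        ┃ 
    [ ] core/                       ┃        ┃ 
      [ ] auth.txt                  ┃        ┃ 
      [ ] index.json                ┃        ┃ 
━━━━━━━━━━━━━━━━━━━━━━━━━━━━━━━━━━━━┛        ┃ 
        ┃│ 1 │ 2 │ 3 │ - │                   ┃ 
        ┃├───┼───┼───┼───┤                   ┃ 
        ┃│ 0 │ . │ = │ + │                   ┃ 
        ┃├───┼───┼───┼───┤                   ┃ 
        ┃│ C │ MC│ MR│ M+│                   ┃ 
        ┃└───┴───┴───┴───┘                   ┃ 
        ┃                                    ┃ 
        ┃                                    ┃ 
        ┗━━━━━━━━━━━━━━━━━━━━━━━━━━━━━━━━━━━━┛ 


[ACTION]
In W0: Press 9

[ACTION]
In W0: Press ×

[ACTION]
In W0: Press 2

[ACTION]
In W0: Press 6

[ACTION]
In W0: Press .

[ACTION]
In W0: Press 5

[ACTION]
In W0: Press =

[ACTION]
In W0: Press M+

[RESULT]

                                               
                                               
                                               
                                               
                                               
━━━━━━━━━━━━━━━━━━━━━━━━━━━━━━━━━━━━┓          
CheckboxTree                        ┃━━━━━━━━┓ 
────────────────────────────────────┨        ┃ 
[ ] workspace/                      ┃────────┨ 
  [ ] data/                         ┃   238.5┃ 
    [ ] helpers.txt                 ┃        ┃ 
    [ ] core/                       ┃        ┃ 
      [ ] auth.txt                  ┃        ┃ 
      [ ] index.json                ┃        ┃ 
━━━━━━━━━━━━━━━━━━━━━━━━━━━━━━━━━━━━┛        ┃ 
        ┃│ 1 │ 2 │ 3 │ - │                   ┃ 
        ┃├───┼───┼───┼───┤                   ┃ 
        ┃│ 0 │ . │ = │ + │                   ┃ 
        ┃├───┼───┼───┼───┤                   ┃ 
        ┃│ C │ MC│ MR│ M+│                   ┃ 
        ┃└───┴───┴───┴───┘                   ┃ 
        ┃                                    ┃ 
        ┃                                    ┃ 
        ┗━━━━━━━━━━━━━━━━━━━━━━━━━━━━━━━━━━━━┛ 


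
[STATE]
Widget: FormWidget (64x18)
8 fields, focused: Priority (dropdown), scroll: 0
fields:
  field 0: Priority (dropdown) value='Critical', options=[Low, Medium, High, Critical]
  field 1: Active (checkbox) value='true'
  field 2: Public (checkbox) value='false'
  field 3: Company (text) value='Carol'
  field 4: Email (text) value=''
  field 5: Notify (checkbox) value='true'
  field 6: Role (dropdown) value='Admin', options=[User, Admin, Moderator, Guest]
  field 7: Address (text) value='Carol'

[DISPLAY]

> Priority:   [Critical                                       ▼]
  Active:     [x]                                               
  Public:     [ ]                                               
  Company:    [Carol                                           ]
  Email:      [                                                ]
  Notify:     [x]                                               
  Role:       [Admin                                          ▼]
  Address:    [Carol                                           ]
                                                                
                                                                
                                                                
                                                                
                                                                
                                                                
                                                                
                                                                
                                                                
                                                                


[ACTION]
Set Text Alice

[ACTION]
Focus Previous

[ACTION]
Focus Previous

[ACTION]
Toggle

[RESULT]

  Priority:   [Critical                                       ▼]
  Active:     [x]                                               
  Public:     [ ]                                               
  Company:    [Carol                                           ]
  Email:      [                                                ]
  Notify:     [x]                                               
> Role:       [Admin                                          ▼]
  Address:    [Carol                                           ]
                                                                
                                                                
                                                                
                                                                
                                                                
                                                                
                                                                
                                                                
                                                                
                                                                


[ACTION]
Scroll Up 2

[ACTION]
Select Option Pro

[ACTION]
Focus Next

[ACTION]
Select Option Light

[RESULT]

  Priority:   [Critical                                       ▼]
  Active:     [x]                                               
  Public:     [ ]                                               
  Company:    [Carol                                           ]
  Email:      [                                                ]
  Notify:     [x]                                               
  Role:       [Admin                                          ▼]
> Address:    [Carol                                           ]
                                                                
                                                                
                                                                
                                                                
                                                                
                                                                
                                                                
                                                                
                                                                
                                                                
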